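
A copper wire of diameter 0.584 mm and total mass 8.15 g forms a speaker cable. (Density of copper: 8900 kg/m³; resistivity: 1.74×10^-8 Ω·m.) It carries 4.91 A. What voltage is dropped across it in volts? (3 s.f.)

A = π(d/2)² = π(2.9200e-04 m)² = 2.6786e-07 m²
L = m/(density·A) = 0.00815/(8900×2.6786e-07) = 3.419 m
R = ρL/A = (1.74×10^-8)(3.419)/(2.6786e-07) = 0.2221 Ω
V = IR = 4.91 × 0.2221 = 1.09 V

1.09 V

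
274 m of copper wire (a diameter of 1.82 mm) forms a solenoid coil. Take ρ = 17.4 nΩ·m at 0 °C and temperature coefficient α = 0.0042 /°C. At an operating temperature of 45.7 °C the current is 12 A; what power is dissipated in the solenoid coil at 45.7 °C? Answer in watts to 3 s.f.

315 W

ρ = 17.4 nΩ·m = 1.74×10^-8 Ω·m
A = π(d/2)² = π(9.1000e-04 m)² = 2.602e-06 m²
R₍0₎ = ρL/A = (1.74×10^-8)(274)/(2.602e-06) = 1.833 Ω
R₍45.7₎ = R₍0₎(1 + αΔT) = 1.833 × (1 + 0.0042×45.7) = 2.184 Ω
P = I²R = (12)² × 2.184 = 315 W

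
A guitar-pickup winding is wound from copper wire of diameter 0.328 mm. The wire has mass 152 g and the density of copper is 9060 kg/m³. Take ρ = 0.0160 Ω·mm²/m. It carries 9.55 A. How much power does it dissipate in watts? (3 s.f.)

3430 W

ρ = 0.0160 Ω·mm²/m = 1.60×10^-8 Ω·m
A = π(d/2)² = π(1.6400e-04 m)² = 8.4496e-08 m²
L = m/(density·A) = 0.152/(9060×8.4496e-08) = 198.6 m
R = ρL/A = (1.60×10^-8)(198.6)/(8.4496e-08) = 37.6 Ω
P = I²R = (9.55)² × 37.6 = 3430 W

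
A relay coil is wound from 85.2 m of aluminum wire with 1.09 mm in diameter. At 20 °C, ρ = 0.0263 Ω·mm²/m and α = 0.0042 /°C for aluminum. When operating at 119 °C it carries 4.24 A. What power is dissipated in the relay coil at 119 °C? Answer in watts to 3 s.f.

ρ = 0.0263 Ω·mm²/m = 2.63×10^-8 Ω·m
A = π(d/2)² = π(5.4500e-04 m)² = 9.331e-07 m²
R₍20₎ = ρL/A = (2.63×10^-8)(85.2)/(9.331e-07) = 2.401 Ω
R₍119₎ = R₍20₎(1 + αΔT) = 2.401 × (1 + 0.0042×99) = 3.4 Ω
P = I²R = (4.24)² × 3.4 = 61.1 W

61.1 W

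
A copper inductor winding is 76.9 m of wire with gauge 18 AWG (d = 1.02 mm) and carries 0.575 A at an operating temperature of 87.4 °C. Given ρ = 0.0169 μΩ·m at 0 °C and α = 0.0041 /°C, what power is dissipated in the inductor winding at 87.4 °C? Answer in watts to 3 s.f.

0.714 W

ρ = 0.0169 μΩ·m = 1.69×10^-8 Ω·m
A = π(1.02/2 mm)² = π(5.1000e-04 m)² = 8.171e-07 m²
R₍0₎ = ρL/A = (1.69×10^-8)(76.9)/(8.171e-07) = 1.59 Ω
R₍87.4₎ = R₍0₎(1 + αΔT) = 1.59 × (1 + 0.0041×87.4) = 2.16 Ω
P = I²R = (0.575)² × 2.16 = 0.714 W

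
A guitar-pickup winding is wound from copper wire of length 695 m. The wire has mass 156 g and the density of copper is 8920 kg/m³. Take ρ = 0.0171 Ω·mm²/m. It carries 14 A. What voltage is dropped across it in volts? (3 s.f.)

ρ = 0.0171 Ω·mm²/m = 1.71×10^-8 Ω·m
A = m/(density·L) = 0.156/(8920×695) = 2.5164e-08 m²
R = ρL/A = (1.71×10^-8)(695)/(2.5164e-08) = 472.3 Ω
V = IR = 14 × 472.3 = 6610 V

6610 V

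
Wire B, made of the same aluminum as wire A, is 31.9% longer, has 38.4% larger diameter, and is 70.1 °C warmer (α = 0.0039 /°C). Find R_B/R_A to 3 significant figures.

R ∝ ρL/d² with ρ ∝ (1+αΔT), so R_B/R_A = (1 + 31.9/100) × (1 + 38.4/100)⁻² × (1 + 0.0039×70.1)
= 1.319 × 0.5221 × 1.273 = 0.877

0.877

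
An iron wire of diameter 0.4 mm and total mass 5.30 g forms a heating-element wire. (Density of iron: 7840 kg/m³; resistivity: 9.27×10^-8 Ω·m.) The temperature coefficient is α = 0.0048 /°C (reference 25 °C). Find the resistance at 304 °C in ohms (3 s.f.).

9.28 Ω

A = π(d/2)² = π(2.0000e-04 m)² = 1.2566e-07 m²
L = m/(density·A) = 0.0053/(7840×1.2566e-07) = 5.38 m
R = ρL/A = (9.27×10^-8)(5.38)/(1.2566e-07) = 3.968 Ω
R(304 °C) = 3.968 × (1 + 0.0048×279) = 9.28 Ω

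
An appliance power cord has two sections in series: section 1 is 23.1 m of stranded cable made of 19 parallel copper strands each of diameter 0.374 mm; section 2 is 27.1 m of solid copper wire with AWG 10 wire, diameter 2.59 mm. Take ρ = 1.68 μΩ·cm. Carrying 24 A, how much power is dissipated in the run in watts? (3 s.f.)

157 W

ρ = 1.68 μΩ·cm = 1.68×10^-8 Ω·m
Section 1: A_strand = π(1.8700e-04)² = 1.099e-07 m²; R₁ = ρL/(N·A_s) = (1.68×10^-8)(23.1)/(19×1.099e-07) = 0.1859 Ω
Section 2: A = π(2.59/2 mm)² = π(1.2950e-03 m)² = 5.269e-06 m²
R₂ = (1.68×10^-8)(27.1)/(5.269e-06) = 0.08642 Ω
R = R₁ + R₂ = 0.2723 Ω
P = I²R = (24)² × 0.2723 = 157 W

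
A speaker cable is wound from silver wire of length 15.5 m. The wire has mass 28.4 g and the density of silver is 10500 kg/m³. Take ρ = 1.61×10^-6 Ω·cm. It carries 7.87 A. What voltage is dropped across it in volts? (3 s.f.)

11.3 V

ρ = 1.61×10^-6 Ω·cm = 1.61×10^-8 Ω·m
A = m/(density·L) = 0.0284/(10500×15.5) = 1.7450e-07 m²
R = ρL/A = (1.61×10^-8)(15.5)/(1.7450e-07) = 1.43 Ω
V = IR = 7.87 × 1.43 = 11.3 V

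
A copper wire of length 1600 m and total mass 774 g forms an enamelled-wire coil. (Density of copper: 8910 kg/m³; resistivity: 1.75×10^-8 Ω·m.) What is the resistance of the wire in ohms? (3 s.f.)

A = m/(density·L) = 0.774/(8910×1600) = 5.4293e-08 m²
R = ρL/A = (1.75×10^-8)(1600)/(5.4293e-08) = 516 Ω

516 Ω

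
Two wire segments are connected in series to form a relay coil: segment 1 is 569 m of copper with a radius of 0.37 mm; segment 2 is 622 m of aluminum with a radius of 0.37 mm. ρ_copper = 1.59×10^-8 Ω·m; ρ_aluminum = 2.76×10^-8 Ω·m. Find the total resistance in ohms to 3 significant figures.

Segment 1: A = πr² = π(3.7000e-04 m)² = 4.301e-07 m²
R₁ = ρL/A = (1.59×10^-8)(569)/(4.301e-07) = 21.04 Ω
R₂ = (2.76×10^-8)(622)/(4.301e-07) = 39.92 Ω
R = R₁ + R₂ = 61.0 Ω

61.0 Ω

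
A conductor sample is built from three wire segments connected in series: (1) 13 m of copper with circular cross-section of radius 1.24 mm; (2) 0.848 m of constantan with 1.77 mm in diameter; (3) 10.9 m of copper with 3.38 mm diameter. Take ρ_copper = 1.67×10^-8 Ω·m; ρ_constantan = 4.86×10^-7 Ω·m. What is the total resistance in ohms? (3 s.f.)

Seg 1: A = πr² = π(1.2400e-03 m)² = 4.831e-06 m²
R_1 = (1.67×10^-8)(13)/(4.831e-06) = 0.04494 Ω
Seg 2: A = π(d/2)² = π(8.8500e-04 m)² = 2.461e-06 m²
R_2 = (4.86×10^-7)(0.848)/(2.461e-06) = 0.1675 Ω
Seg 3: A = π(d/2)² = π(1.6900e-03 m)² = 8.973e-06 m²
R_3 = (1.67×10^-8)(10.9)/(8.973e-06) = 0.02029 Ω
R_total = R_1 + R_2 + R_3 = 0.233 Ω

0.233 Ω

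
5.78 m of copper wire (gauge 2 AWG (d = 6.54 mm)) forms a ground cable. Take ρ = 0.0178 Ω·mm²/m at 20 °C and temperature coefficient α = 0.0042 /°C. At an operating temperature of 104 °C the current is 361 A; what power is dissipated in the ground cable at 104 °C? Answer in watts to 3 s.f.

ρ = 0.0178 Ω·mm²/m = 1.78×10^-8 Ω·m
A = π(6.54/2 mm)² = π(3.2700e-03 m)² = 3.359e-05 m²
R₍20₎ = ρL/A = (1.78×10^-8)(5.78)/(3.359e-05) = 0.003063 Ω
R₍104₎ = R₍20₎(1 + αΔT) = 0.003063 × (1 + 0.0042×84) = 0.004143 Ω
P = I²R = (361)² × 0.004143 = 540 W

540 W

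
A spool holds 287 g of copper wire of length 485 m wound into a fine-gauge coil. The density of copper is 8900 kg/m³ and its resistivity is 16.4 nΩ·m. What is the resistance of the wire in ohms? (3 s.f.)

ρ = 16.4 nΩ·m = 1.64×10^-8 Ω·m
A = m/(density·L) = 0.287/(8900×485) = 6.6489e-08 m²
R = ρL/A = (1.64×10^-8)(485)/(6.6489e-08) = 120 Ω

120 Ω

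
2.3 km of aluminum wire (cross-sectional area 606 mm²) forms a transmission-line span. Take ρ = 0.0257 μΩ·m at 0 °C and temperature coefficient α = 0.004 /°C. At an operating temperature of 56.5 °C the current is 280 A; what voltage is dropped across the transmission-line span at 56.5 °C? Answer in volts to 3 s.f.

ρ = 0.0257 μΩ·m = 2.57×10^-8 Ω·m
A = 606 mm² = 6.060e-04 m²
R₍0₎ = ρL/A = (2.57×10^-8)(2300)/(6.060e-04) = 0.09754 Ω
R₍56.5₎ = R₍0₎(1 + αΔT) = 0.09754 × (1 + 0.004×56.5) = 0.1196 Ω
V = IR = 280 × 0.1196 = 33.5 V

33.5 V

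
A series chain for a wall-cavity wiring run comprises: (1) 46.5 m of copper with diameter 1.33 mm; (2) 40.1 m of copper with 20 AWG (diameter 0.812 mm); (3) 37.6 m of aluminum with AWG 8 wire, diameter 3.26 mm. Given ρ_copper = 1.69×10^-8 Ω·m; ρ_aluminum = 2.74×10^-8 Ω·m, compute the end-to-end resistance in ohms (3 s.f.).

2.00 Ω

Seg 1: A = π(d/2)² = π(6.6500e-04 m)² = 1.389e-06 m²
R_1 = (1.69×10^-8)(46.5)/(1.389e-06) = 0.5656 Ω
Seg 2: A = π(0.812/2 mm)² = π(4.0600e-04 m)² = 5.178e-07 m²
R_2 = (1.69×10^-8)(40.1)/(5.178e-07) = 1.309 Ω
Seg 3: A = π(3.26/2 mm)² = π(1.6300e-03 m)² = 8.347e-06 m²
R_3 = (2.74×10^-8)(37.6)/(8.347e-06) = 0.1234 Ω
R_total = R_1 + R_2 + R_3 = 2.00 Ω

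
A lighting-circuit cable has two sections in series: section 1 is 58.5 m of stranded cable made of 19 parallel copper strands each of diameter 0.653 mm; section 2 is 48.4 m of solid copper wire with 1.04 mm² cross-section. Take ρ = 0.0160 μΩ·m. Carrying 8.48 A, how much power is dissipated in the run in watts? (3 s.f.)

64.1 W

ρ = 0.0160 μΩ·m = 1.60×10^-8 Ω·m
Section 1: A_strand = π(3.2650e-04)² = 3.349e-07 m²; R₁ = ρL/(N·A_s) = (1.60×10^-8)(58.5)/(19×3.349e-07) = 0.1471 Ω
Section 2: A = 1.04 mm² = 1.040e-06 m²
R₂ = (1.60×10^-8)(48.4)/(1.040e-06) = 0.7446 Ω
R = R₁ + R₂ = 0.8917 Ω
P = I²R = (8.48)² × 0.8917 = 64.1 W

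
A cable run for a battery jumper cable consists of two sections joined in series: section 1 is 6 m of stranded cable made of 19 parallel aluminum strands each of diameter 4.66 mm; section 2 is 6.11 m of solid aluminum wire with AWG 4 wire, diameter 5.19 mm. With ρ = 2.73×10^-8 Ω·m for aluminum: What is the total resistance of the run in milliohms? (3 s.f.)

8.39 mΩ

Section 1: A_strand = π(2.3300e-03)² = 1.706e-05 m²; R₁ = ρL/(N·A_s) = (2.73×10^-8)(6)/(19×1.706e-05) = 5.055×10^-4 Ω
Section 2: A = π(5.19/2 mm)² = π(2.5950e-03 m)² = 2.116e-05 m²
R₂ = (2.73×10^-8)(6.11)/(2.116e-05) = 0.007885 Ω
R = R₁ + R₂ = 8.39 mΩ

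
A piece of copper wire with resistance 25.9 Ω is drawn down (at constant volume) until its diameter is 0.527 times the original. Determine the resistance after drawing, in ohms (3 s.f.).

336 Ω

Volume constant ⇒ L' = L/r² with r = 0.527. R' = ρL'/A' = ρ(L/r²)/(πr²d₀²/4) = R/r⁴.
R' = 12.96 × 25.9 = 336 Ω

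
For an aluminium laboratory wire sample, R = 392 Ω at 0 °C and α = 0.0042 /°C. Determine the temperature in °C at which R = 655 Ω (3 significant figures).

R = R₀(1 + α(T − T₀)) ⇒ T = T₀ + (R/R₀ − 1)/α
T = 0 + (655/392 − 1)/0.0042 = 0 + (0.6709)/0.0042 = 160 °C

160 °C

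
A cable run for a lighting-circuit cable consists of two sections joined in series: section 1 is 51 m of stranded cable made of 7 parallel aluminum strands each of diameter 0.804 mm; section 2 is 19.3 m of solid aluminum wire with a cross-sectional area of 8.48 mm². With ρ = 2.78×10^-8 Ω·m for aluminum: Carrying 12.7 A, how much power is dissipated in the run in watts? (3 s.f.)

74.6 W

Section 1: A_strand = π(4.0200e-04)² = 5.077e-07 m²; R₁ = ρL/(N·A_s) = (2.78×10^-8)(51)/(7×5.077e-07) = 0.3989 Ω
Section 2: A = 8.48 mm² = 8.480e-06 m²
R₂ = (2.78×10^-8)(19.3)/(8.480e-06) = 0.06327 Ω
R = R₁ + R₂ = 0.4622 Ω
P = I²R = (12.7)² × 0.4622 = 74.6 W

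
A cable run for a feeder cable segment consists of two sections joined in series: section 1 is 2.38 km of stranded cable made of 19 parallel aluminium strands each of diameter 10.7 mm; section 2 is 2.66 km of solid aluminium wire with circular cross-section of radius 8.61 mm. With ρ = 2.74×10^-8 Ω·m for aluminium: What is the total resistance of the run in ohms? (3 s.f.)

0.351 Ω

Section 1: A_strand = π(5.3500e-03)² = 8.992e-05 m²; R₁ = ρL/(N·A_s) = (2.74×10^-8)(2380)/(19×8.992e-05) = 0.03817 Ω
Section 2: A = πr² = π(8.6100e-03 m)² = 2.329e-04 m²
R₂ = (2.74×10^-8)(2660)/(2.329e-04) = 0.313 Ω
R = R₁ + R₂ = 0.351 Ω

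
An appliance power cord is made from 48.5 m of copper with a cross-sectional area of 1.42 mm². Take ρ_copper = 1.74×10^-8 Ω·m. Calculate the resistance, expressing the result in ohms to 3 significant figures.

A = 1.42 mm² = 1.420e-06 m²
R = ρL/A = (1.74×10^-8)(48.5 m)/(1.420e-06 m²) = 0.594 Ω

0.594 Ω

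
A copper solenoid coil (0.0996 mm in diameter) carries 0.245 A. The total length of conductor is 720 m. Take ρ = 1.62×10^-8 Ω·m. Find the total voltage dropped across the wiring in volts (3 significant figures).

A = π(d/2)² = π(4.9800e-05 m)² = 7.791e-09 m²
R = ρL/A = (1.62×10^-8)(720)/(7.791e-09) = 1497 Ω
V = IR = 0.245 × 1497 = 367 V

367 V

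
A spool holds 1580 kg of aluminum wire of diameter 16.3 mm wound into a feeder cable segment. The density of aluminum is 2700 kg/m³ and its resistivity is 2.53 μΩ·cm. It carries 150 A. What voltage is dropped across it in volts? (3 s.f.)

51.0 V

ρ = 2.53 μΩ·cm = 2.53×10^-8 Ω·m
A = π(d/2)² = π(8.1500e-03 m)² = 2.0867e-04 m²
L = m/(density·A) = 1580/(2700×2.0867e-04) = 2804 m
R = ρL/A = (2.53×10^-8)(2804)/(2.0867e-04) = 0.34 Ω
V = IR = 150 × 0.34 = 51.0 V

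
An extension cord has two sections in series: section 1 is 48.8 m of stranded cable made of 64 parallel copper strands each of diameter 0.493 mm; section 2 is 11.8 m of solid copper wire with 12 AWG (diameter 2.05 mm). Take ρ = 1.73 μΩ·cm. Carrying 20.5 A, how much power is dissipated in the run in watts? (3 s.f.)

55.0 W

ρ = 1.73 μΩ·cm = 1.73×10^-8 Ω·m
Section 1: A_strand = π(2.4650e-04)² = 1.909e-07 m²; R₁ = ρL/(N·A_s) = (1.73×10^-8)(48.8)/(64×1.909e-07) = 0.0691 Ω
Section 2: A = π(2.05/2 mm)² = π(1.0250e-03 m)² = 3.301e-06 m²
R₂ = (1.73×10^-8)(11.8)/(3.301e-06) = 0.06185 Ω
R = R₁ + R₂ = 0.131 Ω
P = I²R = (20.5)² × 0.131 = 55.0 W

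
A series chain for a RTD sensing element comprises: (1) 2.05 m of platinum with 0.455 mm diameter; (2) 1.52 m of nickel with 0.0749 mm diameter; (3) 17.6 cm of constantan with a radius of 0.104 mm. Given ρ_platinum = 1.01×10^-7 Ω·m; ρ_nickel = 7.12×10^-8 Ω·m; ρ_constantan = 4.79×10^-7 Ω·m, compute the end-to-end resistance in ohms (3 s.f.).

Seg 1: A = π(d/2)² = π(2.2750e-04 m)² = 1.626e-07 m²
R_1 = (1.01×10^-7)(2.05)/(1.626e-07) = 1.273 Ω
Seg 2: A = π(d/2)² = π(3.7450e-05 m)² = 4.406e-09 m²
R_2 = (7.12×10^-8)(1.52)/(4.406e-09) = 24.56 Ω
Seg 3: A = πr² = π(1.0400e-04 m)² = 3.398e-08 m²
R_3 = (4.79×10^-7)(0.176)/(3.398e-08) = 2.481 Ω
R_total = R_1 + R_2 + R_3 = 28.3 Ω

28.3 Ω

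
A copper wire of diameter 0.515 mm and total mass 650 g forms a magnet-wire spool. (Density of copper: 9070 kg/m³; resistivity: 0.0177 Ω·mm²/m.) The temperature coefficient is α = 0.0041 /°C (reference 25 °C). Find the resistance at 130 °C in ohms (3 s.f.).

41.8 Ω

ρ = 0.0177 Ω·mm²/m = 1.77×10^-8 Ω·m
A = π(d/2)² = π(2.5750e-04 m)² = 2.0831e-07 m²
L = m/(density·A) = 0.65/(9070×2.0831e-07) = 344 m
R = ρL/A = (1.77×10^-8)(344)/(2.0831e-07) = 29.23 Ω
R(130 °C) = 29.23 × (1 + 0.0041×105) = 41.8 Ω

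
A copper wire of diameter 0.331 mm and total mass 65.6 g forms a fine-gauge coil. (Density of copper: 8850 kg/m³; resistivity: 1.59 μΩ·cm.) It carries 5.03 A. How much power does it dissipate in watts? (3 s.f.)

ρ = 1.59 μΩ·cm = 1.59×10^-8 Ω·m
A = π(d/2)² = π(1.6550e-04 m)² = 8.6049e-08 m²
L = m/(density·A) = 0.0656/(8850×8.6049e-08) = 86.14 m
R = ρL/A = (1.59×10^-8)(86.14)/(8.6049e-08) = 15.92 Ω
P = I²R = (5.03)² × 15.92 = 403 W

403 W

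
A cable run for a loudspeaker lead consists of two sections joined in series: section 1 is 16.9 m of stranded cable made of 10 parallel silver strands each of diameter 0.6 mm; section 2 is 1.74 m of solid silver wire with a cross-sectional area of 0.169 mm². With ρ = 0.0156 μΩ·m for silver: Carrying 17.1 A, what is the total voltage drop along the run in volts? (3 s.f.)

4.34 V

ρ = 0.0156 μΩ·m = 1.56×10^-8 Ω·m
Section 1: A_strand = π(3.0000e-04)² = 2.827e-07 m²; R₁ = ρL/(N·A_s) = (1.56×10^-8)(16.9)/(10×2.827e-07) = 0.09324 Ω
Section 2: A = 0.169 mm² = 1.690e-07 m²
R₂ = (1.56×10^-8)(1.74)/(1.690e-07) = 0.1606 Ω
R = R₁ + R₂ = 0.2539 Ω
V = IR = 17.1 × 0.2539 = 4.34 V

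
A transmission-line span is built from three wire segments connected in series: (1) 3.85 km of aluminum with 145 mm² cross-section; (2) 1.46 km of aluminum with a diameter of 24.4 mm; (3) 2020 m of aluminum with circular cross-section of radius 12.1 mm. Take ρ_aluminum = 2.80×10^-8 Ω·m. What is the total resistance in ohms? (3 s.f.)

Seg 1: A = 145 mm² = 1.450e-04 m²
R_1 = (2.80×10^-8)(3850)/(1.450e-04) = 0.7434 Ω
Seg 2: A = π(d/2)² = π(1.2200e-02 m)² = 4.676e-04 m²
R_2 = (2.80×10^-8)(1460)/(4.676e-04) = 0.08743 Ω
Seg 3: A = πr² = π(1.2100e-02 m)² = 4.600e-04 m²
R_3 = (2.80×10^-8)(2020)/(4.600e-04) = 0.123 Ω
R_total = R_1 + R_2 + R_3 = 0.954 Ω

0.954 Ω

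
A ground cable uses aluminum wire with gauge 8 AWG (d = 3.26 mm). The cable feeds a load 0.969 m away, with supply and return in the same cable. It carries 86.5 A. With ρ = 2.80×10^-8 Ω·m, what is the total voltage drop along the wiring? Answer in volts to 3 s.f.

A = π(3.26/2 mm)² = π(1.6300e-03 m)² = 8.347e-06 m²
Total conductor length (both ways) L = 2 × 0.969 = 1.938 m
R = ρL/A = (2.80×10^-8)(1.938)/(8.347e-06) = 0.006501 Ω
V = IR = 86.5 × 0.006501 = 0.562 V

0.562 V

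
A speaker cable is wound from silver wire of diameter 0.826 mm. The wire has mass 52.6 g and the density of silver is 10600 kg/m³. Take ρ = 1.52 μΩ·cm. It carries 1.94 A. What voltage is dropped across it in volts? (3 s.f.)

0.510 V

ρ = 1.52 μΩ·cm = 1.52×10^-8 Ω·m
A = π(d/2)² = π(4.1300e-04 m)² = 5.3586e-07 m²
L = m/(density·A) = 0.0526/(10600×5.3586e-07) = 9.26 m
R = ρL/A = (1.52×10^-8)(9.26)/(5.3586e-07) = 0.2627 Ω
V = IR = 1.94 × 0.2627 = 0.510 V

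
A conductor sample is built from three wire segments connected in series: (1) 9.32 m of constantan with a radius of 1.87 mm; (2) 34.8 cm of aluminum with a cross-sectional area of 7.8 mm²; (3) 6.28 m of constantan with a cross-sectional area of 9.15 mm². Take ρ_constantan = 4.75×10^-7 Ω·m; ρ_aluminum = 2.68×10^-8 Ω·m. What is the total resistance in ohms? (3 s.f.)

Seg 1: A = πr² = π(1.8700e-03 m)² = 1.099e-05 m²
R_1 = (4.75×10^-7)(9.32)/(1.099e-05) = 0.403 Ω
Seg 2: A = 7.8 mm² = 7.800e-06 m²
R_2 = (2.68×10^-8)(0.348)/(7.800e-06) = 0.001196 Ω
Seg 3: A = 9.15 mm² = 9.150e-06 m²
R_3 = (4.75×10^-7)(6.28)/(9.150e-06) = 0.326 Ω
R_total = R_1 + R_2 + R_3 = 0.730 Ω

0.730 Ω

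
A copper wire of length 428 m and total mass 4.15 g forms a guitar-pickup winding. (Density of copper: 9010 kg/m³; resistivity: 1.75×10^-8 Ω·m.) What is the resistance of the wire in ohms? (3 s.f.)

6960 Ω

A = m/(density·L) = 0.00415/(9010×428) = 1.0762e-09 m²
R = ρL/A = (1.75×10^-8)(428)/(1.0762e-09) = 6960 Ω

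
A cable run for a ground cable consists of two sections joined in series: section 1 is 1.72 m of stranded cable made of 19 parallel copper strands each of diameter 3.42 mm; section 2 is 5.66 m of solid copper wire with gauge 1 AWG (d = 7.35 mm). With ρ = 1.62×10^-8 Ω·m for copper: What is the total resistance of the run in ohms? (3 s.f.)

0.00232 Ω

Section 1: A_strand = π(1.7100e-03)² = 9.186e-06 m²; R₁ = ρL/(N·A_s) = (1.62×10^-8)(1.72)/(19×9.186e-06) = 1.596×10^-4 Ω
Section 2: A = π(7.35/2 mm)² = π(3.6750e-03 m)² = 4.243e-05 m²
R₂ = (1.62×10^-8)(5.66)/(4.243e-05) = 0.002161 Ω
R = R₁ + R₂ = 0.00232 Ω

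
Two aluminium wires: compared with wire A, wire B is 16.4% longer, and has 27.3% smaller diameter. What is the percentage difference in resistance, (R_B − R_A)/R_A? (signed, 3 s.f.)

120%

R ∝ L/d², so R_B/R_A = (1 + 16.4/100) × (1 − 27.3/100)⁻²
= 1.164 × 1.892 = 2.202
(R_B − R_A)/R_A = 2.202 − 1 = 120%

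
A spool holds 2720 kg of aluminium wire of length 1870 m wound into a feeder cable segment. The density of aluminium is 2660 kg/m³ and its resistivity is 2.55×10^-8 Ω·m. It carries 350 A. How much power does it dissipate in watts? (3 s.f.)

A = m/(density·L) = 2720/(2660×1870) = 5.4682e-04 m²
R = ρL/A = (2.55×10^-8)(1870)/(5.4682e-04) = 0.0872 Ω
P = I²R = (350)² × 0.0872 = 10700 W

10700 W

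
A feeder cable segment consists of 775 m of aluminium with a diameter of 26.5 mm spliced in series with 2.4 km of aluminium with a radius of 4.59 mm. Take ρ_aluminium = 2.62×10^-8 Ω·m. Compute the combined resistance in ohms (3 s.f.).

Segment 1: A = π(d/2)² = π(1.3250e-02 m)² = 5.515e-04 m²
R₁ = ρL/A = (2.62×10^-8)(775)/(5.515e-04) = 0.03681 Ω
Segment 2: A = πr² = π(4.5900e-03 m)² = 6.619e-05 m²
R₂ = (2.62×10^-8)(2400)/(6.619e-05) = 0.95 Ω
R = R₁ + R₂ = 0.987 Ω

0.987 Ω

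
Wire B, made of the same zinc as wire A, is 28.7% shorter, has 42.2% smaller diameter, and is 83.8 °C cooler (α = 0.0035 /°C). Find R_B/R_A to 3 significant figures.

1.51

R ∝ ρL/d² with ρ ∝ (1+αΔT), so R_B/R_A = (1 − 28.7/100) × (1 − 42.2/100)⁻² × (1 − 0.0035×83.8)
= 0.713 × 2.993 × 0.7067 = 1.51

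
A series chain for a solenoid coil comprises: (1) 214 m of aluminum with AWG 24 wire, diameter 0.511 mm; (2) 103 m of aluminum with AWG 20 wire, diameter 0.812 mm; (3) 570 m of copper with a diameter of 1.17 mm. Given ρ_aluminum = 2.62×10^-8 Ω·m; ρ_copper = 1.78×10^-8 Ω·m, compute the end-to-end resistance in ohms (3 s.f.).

42.0 Ω

Seg 1: A = π(0.511/2 mm)² = π(2.5550e-04 m)² = 2.051e-07 m²
R_1 = (2.62×10^-8)(214)/(2.051e-07) = 27.34 Ω
Seg 2: A = π(0.812/2 mm)² = π(4.0600e-04 m)² = 5.178e-07 m²
R_2 = (2.62×10^-8)(103)/(5.178e-07) = 5.211 Ω
Seg 3: A = π(d/2)² = π(5.8500e-04 m)² = 1.075e-06 m²
R_3 = (1.78×10^-8)(570)/(1.075e-06) = 9.437 Ω
R_total = R_1 + R_2 + R_3 = 42.0 Ω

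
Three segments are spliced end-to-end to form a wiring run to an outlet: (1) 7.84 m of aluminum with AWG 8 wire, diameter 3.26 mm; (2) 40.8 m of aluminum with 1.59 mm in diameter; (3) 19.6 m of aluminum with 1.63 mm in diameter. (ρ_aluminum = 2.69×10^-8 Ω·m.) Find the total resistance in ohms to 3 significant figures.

0.831 Ω

Seg 1: A = π(3.26/2 mm)² = π(1.6300e-03 m)² = 8.347e-06 m²
R_1 = (2.69×10^-8)(7.84)/(8.347e-06) = 0.02527 Ω
Seg 2: A = π(d/2)² = π(7.9500e-04 m)² = 1.986e-06 m²
R_2 = (2.69×10^-8)(40.8)/(1.986e-06) = 0.5527 Ω
Seg 3: A = π(d/2)² = π(8.1500e-04 m)² = 2.087e-06 m²
R_3 = (2.69×10^-8)(19.6)/(2.087e-06) = 0.2527 Ω
R_total = R_1 + R_2 + R_3 = 0.831 Ω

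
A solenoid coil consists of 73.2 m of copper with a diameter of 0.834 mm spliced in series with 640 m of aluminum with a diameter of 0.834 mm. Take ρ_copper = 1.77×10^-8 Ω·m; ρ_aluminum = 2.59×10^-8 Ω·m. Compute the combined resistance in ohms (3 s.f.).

32.7 Ω

Segment 1: A = π(d/2)² = π(4.1700e-04 m)² = 5.463e-07 m²
R₁ = ρL/A = (1.77×10^-8)(73.2)/(5.463e-07) = 2.372 Ω
R₂ = (2.59×10^-8)(640)/(5.463e-07) = 30.34 Ω
R = R₁ + R₂ = 32.7 Ω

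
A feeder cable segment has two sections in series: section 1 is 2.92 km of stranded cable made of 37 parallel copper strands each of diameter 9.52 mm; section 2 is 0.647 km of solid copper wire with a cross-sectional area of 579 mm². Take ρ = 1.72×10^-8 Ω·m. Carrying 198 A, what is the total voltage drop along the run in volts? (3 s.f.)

Section 1: A_strand = π(4.7600e-03)² = 7.118e-05 m²; R₁ = ρL/(N·A_s) = (1.72×10^-8)(2920)/(37×7.118e-05) = 0.01907 Ω
Section 2: A = 579 mm² = 5.790e-04 m²
R₂ = (1.72×10^-8)(647)/(5.790e-04) = 0.01922 Ω
R = R₁ + R₂ = 0.03829 Ω
V = IR = 198 × 0.03829 = 7.58 V

7.58 V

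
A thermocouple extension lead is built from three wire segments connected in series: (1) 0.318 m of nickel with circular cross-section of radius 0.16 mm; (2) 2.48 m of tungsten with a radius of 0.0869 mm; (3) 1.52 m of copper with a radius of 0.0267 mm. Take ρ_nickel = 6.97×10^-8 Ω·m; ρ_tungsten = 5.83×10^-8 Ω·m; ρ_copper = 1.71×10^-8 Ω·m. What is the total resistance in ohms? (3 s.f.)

18.0 Ω

Seg 1: A = πr² = π(1.6000e-04 m)² = 8.042e-08 m²
R_1 = (6.97×10^-8)(0.318)/(8.042e-08) = 0.2756 Ω
Seg 2: A = πr² = π(8.6900e-05 m)² = 2.372e-08 m²
R_2 = (5.83×10^-8)(2.48)/(2.372e-08) = 6.094 Ω
Seg 3: A = πr² = π(2.6700e-05 m)² = 2.240e-09 m²
R_3 = (1.71×10^-8)(1.52)/(2.240e-09) = 11.61 Ω
R_total = R_1 + R_2 + R_3 = 18.0 Ω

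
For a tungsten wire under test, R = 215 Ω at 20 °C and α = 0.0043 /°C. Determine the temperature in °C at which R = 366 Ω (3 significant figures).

R = R₀(1 + α(T − T₀)) ⇒ T = T₀ + (R/R₀ − 1)/α
T = 20 + (366/215 − 1)/0.0043 = 20 + (0.7023)/0.0043 = 183 °C

183 °C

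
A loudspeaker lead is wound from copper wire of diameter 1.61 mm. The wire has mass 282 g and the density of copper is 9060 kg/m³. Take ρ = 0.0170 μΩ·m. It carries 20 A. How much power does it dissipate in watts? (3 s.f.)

ρ = 0.0170 μΩ·m = 1.70×10^-8 Ω·m
A = π(d/2)² = π(8.0500e-04 m)² = 2.0358e-06 m²
L = m/(density·A) = 0.282/(9060×2.0358e-06) = 15.29 m
R = ρL/A = (1.70×10^-8)(15.29)/(2.0358e-06) = 0.1277 Ω
P = I²R = (20)² × 0.1277 = 51.1 W

51.1 W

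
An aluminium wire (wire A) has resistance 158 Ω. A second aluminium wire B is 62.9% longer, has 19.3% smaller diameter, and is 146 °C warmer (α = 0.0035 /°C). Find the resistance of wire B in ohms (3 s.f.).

597 Ω

R ∝ ρL/d² with ρ ∝ (1+αΔT), so R_B/R_A = (1 + 62.9/100) × (1 − 19.3/100)⁻² × (1 + 0.0035×146)
= 1.629 × 1.536 × 1.511 = 3.78
R_B = 3.78 × 158 = 597 Ω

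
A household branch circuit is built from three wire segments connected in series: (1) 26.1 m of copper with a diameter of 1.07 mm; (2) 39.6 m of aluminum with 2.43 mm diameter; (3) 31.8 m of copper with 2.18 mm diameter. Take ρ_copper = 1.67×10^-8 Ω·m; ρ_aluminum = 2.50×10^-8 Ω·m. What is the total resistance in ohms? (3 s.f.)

Seg 1: A = π(d/2)² = π(5.3500e-04 m)² = 8.992e-07 m²
R_1 = (1.67×10^-8)(26.1)/(8.992e-07) = 0.4847 Ω
Seg 2: A = π(d/2)² = π(1.2150e-03 m)² = 4.638e-06 m²
R_2 = (2.50×10^-8)(39.6)/(4.638e-06) = 0.2135 Ω
Seg 3: A = π(d/2)² = π(1.0900e-03 m)² = 3.733e-06 m²
R_3 = (1.67×10^-8)(31.8)/(3.733e-06) = 0.1423 Ω
R_total = R_1 + R_2 + R_3 = 0.840 Ω

0.840 Ω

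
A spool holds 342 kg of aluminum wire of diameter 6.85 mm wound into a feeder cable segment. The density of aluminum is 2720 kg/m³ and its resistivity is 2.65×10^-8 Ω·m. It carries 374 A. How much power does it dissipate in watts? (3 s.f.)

A = π(d/2)² = π(3.4250e-03 m)² = 3.6853e-05 m²
L = m/(density·A) = 342/(2720×3.6853e-05) = 3412 m
R = ρL/A = (2.65×10^-8)(3412)/(3.6853e-05) = 2.453 Ω
P = I²R = (374)² × 2.453 = 3.43×10^5 W

3.43×10^5 W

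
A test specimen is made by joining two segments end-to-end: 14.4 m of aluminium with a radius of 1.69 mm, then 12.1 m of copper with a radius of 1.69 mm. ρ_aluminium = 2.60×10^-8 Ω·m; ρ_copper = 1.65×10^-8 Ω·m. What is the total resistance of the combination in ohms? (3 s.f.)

Segment 1: A = πr² = π(1.6900e-03 m)² = 8.973e-06 m²
R₁ = ρL/A = (2.60×10^-8)(14.4)/(8.973e-06) = 0.04173 Ω
R₂ = (1.65×10^-8)(12.1)/(8.973e-06) = 0.02225 Ω
R = R₁ + R₂ = 0.0640 Ω

0.0640 Ω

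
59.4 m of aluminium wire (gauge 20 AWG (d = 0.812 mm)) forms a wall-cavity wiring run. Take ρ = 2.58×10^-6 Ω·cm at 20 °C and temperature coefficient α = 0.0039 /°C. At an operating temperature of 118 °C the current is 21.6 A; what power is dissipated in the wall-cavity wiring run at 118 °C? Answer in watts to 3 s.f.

1910 W

ρ = 2.58×10^-6 Ω·cm = 2.58×10^-8 Ω·m
A = π(0.812/2 mm)² = π(4.0600e-04 m)² = 5.178e-07 m²
R₍20₎ = ρL/A = (2.58×10^-8)(59.4)/(5.178e-07) = 2.959 Ω
R₍118₎ = R₍20₎(1 + αΔT) = 2.959 × (1 + 0.0039×98) = 4.09 Ω
P = I²R = (21.6)² × 4.09 = 1910 W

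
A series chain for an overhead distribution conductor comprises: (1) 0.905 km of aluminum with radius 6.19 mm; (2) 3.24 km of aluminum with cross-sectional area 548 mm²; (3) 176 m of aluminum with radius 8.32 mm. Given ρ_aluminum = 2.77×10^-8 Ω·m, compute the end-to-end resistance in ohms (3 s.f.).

0.394 Ω

Seg 1: A = πr² = π(6.1900e-03 m)² = 1.204e-04 m²
R_1 = (2.77×10^-8)(905)/(1.204e-04) = 0.2083 Ω
Seg 2: A = 548 mm² = 5.480e-04 m²
R_2 = (2.77×10^-8)(3240)/(5.480e-04) = 0.1638 Ω
Seg 3: A = πr² = π(8.3200e-03 m)² = 2.175e-04 m²
R_3 = (2.77×10^-8)(176)/(2.175e-04) = 0.02242 Ω
R_total = R_1 + R_2 + R_3 = 0.394 Ω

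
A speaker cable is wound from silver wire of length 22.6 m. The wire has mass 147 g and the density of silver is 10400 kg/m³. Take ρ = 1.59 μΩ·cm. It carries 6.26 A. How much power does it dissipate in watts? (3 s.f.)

22.5 W

ρ = 1.59 μΩ·cm = 1.59×10^-8 Ω·m
A = m/(density·L) = 0.147/(10400×22.6) = 6.2543e-07 m²
R = ρL/A = (1.59×10^-8)(22.6)/(6.2543e-07) = 0.5746 Ω
P = I²R = (6.26)² × 0.5746 = 22.5 W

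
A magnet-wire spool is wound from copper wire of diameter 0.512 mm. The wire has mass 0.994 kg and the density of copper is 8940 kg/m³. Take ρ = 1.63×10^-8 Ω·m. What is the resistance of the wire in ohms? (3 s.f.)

A = π(d/2)² = π(2.5600e-04 m)² = 2.0589e-07 m²
L = m/(density·A) = 0.994/(8940×2.0589e-07) = 540 m
R = ρL/A = (1.63×10^-8)(540)/(2.0589e-07) = 42.8 Ω

42.8 Ω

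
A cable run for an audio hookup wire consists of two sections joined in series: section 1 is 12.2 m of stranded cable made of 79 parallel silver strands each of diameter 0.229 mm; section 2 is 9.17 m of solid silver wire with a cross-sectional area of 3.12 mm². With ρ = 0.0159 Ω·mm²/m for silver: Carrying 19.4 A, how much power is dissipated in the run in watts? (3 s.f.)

ρ = 0.0159 Ω·mm²/m = 1.59×10^-8 Ω·m
Section 1: A_strand = π(1.1450e-04)² = 4.119e-08 m²; R₁ = ρL/(N·A_s) = (1.59×10^-8)(12.2)/(79×4.119e-08) = 0.05962 Ω
Section 2: A = 3.12 mm² = 3.120e-06 m²
R₂ = (1.59×10^-8)(9.17)/(3.120e-06) = 0.04673 Ω
R = R₁ + R₂ = 0.1063 Ω
P = I²R = (19.4)² × 0.1063 = 40.0 W

40.0 W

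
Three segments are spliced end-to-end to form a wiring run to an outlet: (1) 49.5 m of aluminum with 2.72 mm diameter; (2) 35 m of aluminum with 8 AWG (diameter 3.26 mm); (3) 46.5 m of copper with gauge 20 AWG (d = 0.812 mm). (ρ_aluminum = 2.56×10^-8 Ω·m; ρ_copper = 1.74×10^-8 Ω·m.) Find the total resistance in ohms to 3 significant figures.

Seg 1: A = π(d/2)² = π(1.3600e-03 m)² = 5.811e-06 m²
R_1 = (2.56×10^-8)(49.5)/(5.811e-06) = 0.2181 Ω
Seg 2: A = π(3.26/2 mm)² = π(1.6300e-03 m)² = 8.347e-06 m²
R_2 = (2.56×10^-8)(35)/(8.347e-06) = 0.1073 Ω
Seg 3: A = π(0.812/2 mm)² = π(4.0600e-04 m)² = 5.178e-07 m²
R_3 = (1.74×10^-8)(46.5)/(5.178e-07) = 1.562 Ω
R_total = R_1 + R_2 + R_3 = 1.89 Ω

1.89 Ω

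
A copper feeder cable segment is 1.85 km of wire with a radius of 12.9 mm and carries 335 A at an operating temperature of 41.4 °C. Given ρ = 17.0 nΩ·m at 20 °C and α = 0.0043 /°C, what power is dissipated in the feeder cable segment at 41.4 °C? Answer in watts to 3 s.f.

ρ = 17.0 nΩ·m = 1.70×10^-8 Ω·m
A = πr² = π(1.2900e-02 m)² = 5.228e-04 m²
R₍20₎ = ρL/A = (1.70×10^-8)(1850)/(5.228e-04) = 0.06016 Ω
R₍41.4₎ = R₍20₎(1 + αΔT) = 0.06016 × (1 + 0.0043×21.4) = 0.06569 Ω
P = I²R = (335)² × 0.06569 = 7370 W

7370 W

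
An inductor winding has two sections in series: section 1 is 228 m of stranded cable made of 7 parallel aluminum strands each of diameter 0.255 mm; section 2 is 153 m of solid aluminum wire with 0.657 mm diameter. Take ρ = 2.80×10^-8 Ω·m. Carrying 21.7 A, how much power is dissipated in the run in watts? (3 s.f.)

Section 1: A_strand = π(1.2750e-04)² = 5.107e-08 m²; R₁ = ρL/(N·A_s) = (2.80×10^-8)(228)/(7×5.107e-08) = 17.86 Ω
Section 2: A = π(d/2)² = π(3.2850e-04 m)² = 3.390e-07 m²
R₂ = (2.80×10^-8)(153)/(3.390e-07) = 12.64 Ω
R = R₁ + R₂ = 30.49 Ω
P = I²R = (21.7)² × 30.49 = 14400 W

14400 W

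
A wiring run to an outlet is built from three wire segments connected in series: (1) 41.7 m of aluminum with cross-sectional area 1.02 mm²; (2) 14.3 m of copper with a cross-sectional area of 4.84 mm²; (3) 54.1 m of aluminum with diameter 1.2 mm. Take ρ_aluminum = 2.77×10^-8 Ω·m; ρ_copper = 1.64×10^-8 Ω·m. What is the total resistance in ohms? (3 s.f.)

2.51 Ω

Seg 1: A = 1.02 mm² = 1.020e-06 m²
R_1 = (2.77×10^-8)(41.7)/(1.020e-06) = 1.132 Ω
Seg 2: A = 4.84 mm² = 4.840e-06 m²
R_2 = (1.64×10^-8)(14.3)/(4.840e-06) = 0.04845 Ω
Seg 3: A = π(d/2)² = π(6.0000e-04 m)² = 1.131e-06 m²
R_3 = (2.77×10^-8)(54.1)/(1.131e-06) = 1.325 Ω
R_total = R_1 + R_2 + R_3 = 2.51 Ω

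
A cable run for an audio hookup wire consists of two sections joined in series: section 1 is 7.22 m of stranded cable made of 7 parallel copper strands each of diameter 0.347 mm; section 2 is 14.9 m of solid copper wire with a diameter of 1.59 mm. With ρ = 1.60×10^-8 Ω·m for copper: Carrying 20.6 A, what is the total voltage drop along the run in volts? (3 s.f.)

6.07 V

Section 1: A_strand = π(1.7350e-04)² = 9.457e-08 m²; R₁ = ρL/(N·A_s) = (1.60×10^-8)(7.22)/(7×9.457e-08) = 0.1745 Ω
Section 2: A = π(d/2)² = π(7.9500e-04 m)² = 1.986e-06 m²
R₂ = (1.60×10^-8)(14.9)/(1.986e-06) = 0.1201 Ω
R = R₁ + R₂ = 0.2946 Ω
V = IR = 20.6 × 0.2946 = 6.07 V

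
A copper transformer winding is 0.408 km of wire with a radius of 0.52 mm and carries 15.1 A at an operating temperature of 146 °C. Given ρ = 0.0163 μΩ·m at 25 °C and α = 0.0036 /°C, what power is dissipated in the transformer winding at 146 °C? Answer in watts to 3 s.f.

ρ = 0.0163 μΩ·m = 1.63×10^-8 Ω·m
A = πr² = π(5.2000e-04 m)² = 8.495e-07 m²
R₍25₎ = ρL/A = (1.63×10^-8)(408)/(8.495e-07) = 7.829 Ω
R₍146₎ = R₍25₎(1 + αΔT) = 7.829 × (1 + 0.0036×121) = 11.24 Ω
P = I²R = (15.1)² × 11.24 = 2560 W

2560 W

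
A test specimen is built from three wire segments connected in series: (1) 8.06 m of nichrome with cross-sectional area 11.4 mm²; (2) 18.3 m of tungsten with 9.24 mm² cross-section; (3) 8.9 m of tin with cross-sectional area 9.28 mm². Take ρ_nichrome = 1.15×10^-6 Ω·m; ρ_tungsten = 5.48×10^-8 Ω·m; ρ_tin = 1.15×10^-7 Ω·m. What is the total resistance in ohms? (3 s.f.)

1.03 Ω

Seg 1: A = 11.4 mm² = 1.140e-05 m²
R_1 = (1.15×10^-6)(8.06)/(1.140e-05) = 0.8131 Ω
Seg 2: A = 9.24 mm² = 9.240e-06 m²
R_2 = (5.48×10^-8)(18.3)/(9.240e-06) = 0.1085 Ω
Seg 3: A = 9.28 mm² = 9.280e-06 m²
R_3 = (1.15×10^-7)(8.9)/(9.280e-06) = 0.1103 Ω
R_total = R_1 + R_2 + R_3 = 1.03 Ω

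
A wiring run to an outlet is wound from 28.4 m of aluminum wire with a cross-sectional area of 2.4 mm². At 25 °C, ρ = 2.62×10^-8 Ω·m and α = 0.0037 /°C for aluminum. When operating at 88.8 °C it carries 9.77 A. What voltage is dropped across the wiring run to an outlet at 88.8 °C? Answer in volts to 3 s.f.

A = 2.4 mm² = 2.400e-06 m²
R₍25₎ = ρL/A = (2.62×10^-8)(28.4)/(2.400e-06) = 0.31 Ω
R₍88.8₎ = R₍25₎(1 + αΔT) = 0.31 × (1 + 0.0037×63.8) = 0.3832 Ω
V = IR = 9.77 × 0.3832 = 3.74 V

3.74 V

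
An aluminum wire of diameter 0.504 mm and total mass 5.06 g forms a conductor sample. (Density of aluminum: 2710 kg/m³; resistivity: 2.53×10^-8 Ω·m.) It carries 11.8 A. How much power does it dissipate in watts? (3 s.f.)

165 W

A = π(d/2)² = π(2.5200e-04 m)² = 1.9950e-07 m²
L = m/(density·A) = 0.00506/(2710×1.9950e-07) = 9.359 m
R = ρL/A = (2.53×10^-8)(9.359)/(1.9950e-07) = 1.187 Ω
P = I²R = (11.8)² × 1.187 = 165 W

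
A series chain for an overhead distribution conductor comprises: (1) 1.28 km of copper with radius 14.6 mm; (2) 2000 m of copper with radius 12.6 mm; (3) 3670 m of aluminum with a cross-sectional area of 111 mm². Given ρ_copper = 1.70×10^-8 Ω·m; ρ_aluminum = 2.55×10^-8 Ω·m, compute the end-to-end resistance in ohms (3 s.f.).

Seg 1: A = πr² = π(1.4600e-02 m)² = 6.697e-04 m²
R_1 = (1.70×10^-8)(1280)/(6.697e-04) = 0.03249 Ω
Seg 2: A = πr² = π(1.2600e-02 m)² = 4.988e-04 m²
R_2 = (1.70×10^-8)(2000)/(4.988e-04) = 0.06817 Ω
Seg 3: A = 111 mm² = 1.110e-04 m²
R_3 = (2.55×10^-8)(3670)/(1.110e-04) = 0.8431 Ω
R_total = R_1 + R_2 + R_3 = 0.944 Ω

0.944 Ω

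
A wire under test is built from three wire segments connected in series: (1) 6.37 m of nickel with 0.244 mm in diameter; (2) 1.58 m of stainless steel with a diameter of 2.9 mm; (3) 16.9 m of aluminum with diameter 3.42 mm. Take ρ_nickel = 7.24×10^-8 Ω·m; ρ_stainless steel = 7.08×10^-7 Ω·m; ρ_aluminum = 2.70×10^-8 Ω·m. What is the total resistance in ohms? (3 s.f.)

10.1 Ω

Seg 1: A = π(d/2)² = π(1.2200e-04 m)² = 4.676e-08 m²
R_1 = (7.24×10^-8)(6.37)/(4.676e-08) = 9.863 Ω
Seg 2: A = π(d/2)² = π(1.4500e-03 m)² = 6.605e-06 m²
R_2 = (7.08×10^-7)(1.58)/(6.605e-06) = 0.1694 Ω
Seg 3: A = π(d/2)² = π(1.7100e-03 m)² = 9.186e-06 m²
R_3 = (2.70×10^-8)(16.9)/(9.186e-06) = 0.04967 Ω
R_total = R_1 + R_2 + R_3 = 10.1 Ω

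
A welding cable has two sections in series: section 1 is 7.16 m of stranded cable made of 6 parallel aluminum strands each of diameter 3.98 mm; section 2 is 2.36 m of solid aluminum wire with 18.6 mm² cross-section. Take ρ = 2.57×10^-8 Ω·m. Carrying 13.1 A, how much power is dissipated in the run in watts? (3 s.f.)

0.983 W

Section 1: A_strand = π(1.9900e-03)² = 1.244e-05 m²; R₁ = ρL/(N·A_s) = (2.57×10^-8)(7.16)/(6×1.244e-05) = 0.002465 Ω
Section 2: A = 18.6 mm² = 1.860e-05 m²
R₂ = (2.57×10^-8)(2.36)/(1.860e-05) = 0.003261 Ω
R = R₁ + R₂ = 0.005726 Ω
P = I²R = (13.1)² × 0.005726 = 0.983 W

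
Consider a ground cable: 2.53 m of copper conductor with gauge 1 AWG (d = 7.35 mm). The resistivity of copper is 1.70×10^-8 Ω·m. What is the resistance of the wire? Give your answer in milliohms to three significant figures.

1.01 mΩ

A = π(7.35/2 mm)² = π(3.6750e-03 m)² = 4.243e-05 m²
R = ρL/A = (1.70×10^-8)(2.53 m)/(4.243e-05 m²) = 1.01 mΩ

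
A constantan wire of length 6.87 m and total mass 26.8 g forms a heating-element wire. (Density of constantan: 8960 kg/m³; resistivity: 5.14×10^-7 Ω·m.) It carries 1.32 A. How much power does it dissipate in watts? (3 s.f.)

14.1 W

A = m/(density·L) = 0.0268/(8960×6.87) = 4.3538e-07 m²
R = ρL/A = (5.14×10^-7)(6.87)/(4.3538e-07) = 8.111 Ω
P = I²R = (1.32)² × 8.111 = 14.1 W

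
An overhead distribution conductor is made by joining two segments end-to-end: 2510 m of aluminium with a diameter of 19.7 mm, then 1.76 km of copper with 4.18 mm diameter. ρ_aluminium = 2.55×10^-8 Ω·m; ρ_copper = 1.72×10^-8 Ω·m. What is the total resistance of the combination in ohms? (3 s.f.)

Segment 1: A = π(d/2)² = π(9.8500e-03 m)² = 3.048e-04 m²
R₁ = ρL/A = (2.55×10^-8)(2510)/(3.048e-04) = 0.21 Ω
Segment 2: A = π(d/2)² = π(2.0900e-03 m)² = 1.372e-05 m²
R₂ = (1.72×10^-8)(1760)/(1.372e-05) = 2.206 Ω
R = R₁ + R₂ = 2.42 Ω

2.42 Ω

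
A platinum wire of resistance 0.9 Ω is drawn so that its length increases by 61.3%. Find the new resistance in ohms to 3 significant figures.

k = 1 + 61.3/100 = 1.613; volume constant ⇒ A' = A/k, so R' = k²R.
R' = 2.602 × 0.9 = 2.34 Ω

2.34 Ω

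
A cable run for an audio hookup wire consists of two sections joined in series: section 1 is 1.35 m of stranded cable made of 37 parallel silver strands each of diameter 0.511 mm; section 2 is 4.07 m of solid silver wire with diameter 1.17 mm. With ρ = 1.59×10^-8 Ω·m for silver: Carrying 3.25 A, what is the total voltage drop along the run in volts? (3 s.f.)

0.205 V

Section 1: A_strand = π(2.5550e-04)² = 2.051e-07 m²; R₁ = ρL/(N·A_s) = (1.59×10^-8)(1.35)/(37×2.051e-07) = 0.002829 Ω
Section 2: A = π(d/2)² = π(5.8500e-04 m)² = 1.075e-06 m²
R₂ = (1.59×10^-8)(4.07)/(1.075e-06) = 0.06019 Ω
R = R₁ + R₂ = 0.06302 Ω
V = IR = 3.25 × 0.06302 = 0.205 V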